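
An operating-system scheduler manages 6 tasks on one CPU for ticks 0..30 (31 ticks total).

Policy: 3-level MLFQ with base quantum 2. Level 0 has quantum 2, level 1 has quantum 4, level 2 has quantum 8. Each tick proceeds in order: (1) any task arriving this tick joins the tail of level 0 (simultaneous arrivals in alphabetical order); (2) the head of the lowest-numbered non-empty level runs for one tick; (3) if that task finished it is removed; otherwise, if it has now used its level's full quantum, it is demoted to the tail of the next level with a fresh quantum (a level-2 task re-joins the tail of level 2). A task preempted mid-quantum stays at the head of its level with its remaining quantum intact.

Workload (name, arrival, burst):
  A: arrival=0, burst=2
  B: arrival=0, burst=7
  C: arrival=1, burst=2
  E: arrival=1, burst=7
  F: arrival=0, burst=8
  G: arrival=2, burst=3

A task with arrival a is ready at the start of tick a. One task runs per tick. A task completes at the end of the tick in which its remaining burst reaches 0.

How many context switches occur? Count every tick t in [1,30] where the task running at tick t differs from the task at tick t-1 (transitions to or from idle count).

context switches = 13

t=0: L0/L1/L2 = ABF/-/- → run A
t=1: L0/L1/L2 = ABFCE/-/- → run A
t=2: L0/L1/L2 = BFCEG/-/- → run B
t=3: L0/L1/L2 = BFCEG/-/- → run B
t=4: L0/L1/L2 = FCEG/B/- → run F
t=5: L0/L1/L2 = FCEG/B/- → run F
t=6: L0/L1/L2 = CEG/BF/- → run C
t=7: L0/L1/L2 = CEG/BF/- → run C
t=8: L0/L1/L2 = EG/BF/- → run E
t=9: L0/L1/L2 = EG/BF/- → run E
t=10: L0/L1/L2 = G/BFE/- → run G
t=11: L0/L1/L2 = G/BFE/- → run G
t=12: L0/L1/L2 = -/BFEG/- → run B
t=13: L0/L1/L2 = -/BFEG/- → run B
t=14: L0/L1/L2 = -/BFEG/- → run B
t=15: L0/L1/L2 = -/BFEG/- → run B
t=16: L0/L1/L2 = -/FEG/B → run F
t=17: L0/L1/L2 = -/FEG/B → run F
t=18: L0/L1/L2 = -/FEG/B → run F
t=19: L0/L1/L2 = -/FEG/B → run F
t=20: L0/L1/L2 = -/EG/BF → run E
t=21: L0/L1/L2 = -/EG/BF → run E
t=22: L0/L1/L2 = -/EG/BF → run E
t=23: L0/L1/L2 = -/EG/BF → run E
t=24: L0/L1/L2 = -/G/BFE → run G
t=25: L0/L1/L2 = -/-/BFE → run B
t=26: L0/L1/L2 = -/-/FE → run F
t=27: L0/L1/L2 = -/-/FE → run F
t=28: L0/L1/L2 = -/-/E → run E
t=29: (idle)
t=30: (idle)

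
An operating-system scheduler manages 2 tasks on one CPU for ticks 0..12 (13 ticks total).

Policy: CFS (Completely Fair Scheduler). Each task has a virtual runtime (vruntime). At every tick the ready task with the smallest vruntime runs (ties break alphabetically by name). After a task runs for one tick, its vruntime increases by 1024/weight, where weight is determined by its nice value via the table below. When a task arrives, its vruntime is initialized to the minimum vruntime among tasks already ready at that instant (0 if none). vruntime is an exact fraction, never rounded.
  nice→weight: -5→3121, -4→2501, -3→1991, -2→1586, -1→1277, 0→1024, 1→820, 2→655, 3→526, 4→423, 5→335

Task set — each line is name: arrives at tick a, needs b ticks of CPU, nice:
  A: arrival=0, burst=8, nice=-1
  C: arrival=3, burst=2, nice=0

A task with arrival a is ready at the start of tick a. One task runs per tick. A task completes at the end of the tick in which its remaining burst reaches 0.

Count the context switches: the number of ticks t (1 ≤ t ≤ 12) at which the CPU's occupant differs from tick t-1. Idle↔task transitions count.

context switches = 5

t=0: vr[A=0] → run A
t=1: vr[A=1024/1277] → run A
t=2: vr[A=2048/1277] → run A
t=3: vr[A=3072/1277 C=3072/1277] → run A
t=4: vr[A=4096/1277 C=3072/1277] → run C
t=5: vr[A=4096/1277 C=4349/1277] → run A
t=6: vr[A=5120/1277 C=4349/1277] → run C
t=7: vr[A=5120/1277] → run A
t=8: vr[A=6144/1277] → run A
t=9: vr[A=7168/1277] → run A
t=10: (idle)
t=11: (idle)
t=12: (idle)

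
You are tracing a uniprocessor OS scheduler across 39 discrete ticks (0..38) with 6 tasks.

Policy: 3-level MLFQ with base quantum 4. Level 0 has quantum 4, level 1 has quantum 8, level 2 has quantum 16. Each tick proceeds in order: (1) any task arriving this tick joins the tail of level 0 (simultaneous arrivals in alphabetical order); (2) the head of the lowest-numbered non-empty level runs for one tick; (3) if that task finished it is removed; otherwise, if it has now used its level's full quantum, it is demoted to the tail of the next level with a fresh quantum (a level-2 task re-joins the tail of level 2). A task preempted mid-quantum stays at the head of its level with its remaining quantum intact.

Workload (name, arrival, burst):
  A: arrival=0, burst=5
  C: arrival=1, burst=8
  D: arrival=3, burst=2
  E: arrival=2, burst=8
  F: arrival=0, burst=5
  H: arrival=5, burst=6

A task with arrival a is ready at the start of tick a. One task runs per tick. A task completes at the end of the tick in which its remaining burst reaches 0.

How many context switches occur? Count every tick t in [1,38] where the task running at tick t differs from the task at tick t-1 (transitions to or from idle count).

t=0: L0/L1/L2 = AF/-/- → run A
t=1: L0/L1/L2 = AFC/-/- → run A
t=2: L0/L1/L2 = AFCE/-/- → run A
t=3: L0/L1/L2 = AFCED/-/- → run A
t=4: L0/L1/L2 = FCED/A/- → run F
t=5: L0/L1/L2 = FCEDH/A/- → run F
t=6: L0/L1/L2 = FCEDH/A/- → run F
t=7: L0/L1/L2 = FCEDH/A/- → run F
t=8: L0/L1/L2 = CEDH/AF/- → run C
t=9: L0/L1/L2 = CEDH/AF/- → run C
t=10: L0/L1/L2 = CEDH/AF/- → run C
t=11: L0/L1/L2 = CEDH/AF/- → run C
t=12: L0/L1/L2 = EDH/AFC/- → run E
t=13: L0/L1/L2 = EDH/AFC/- → run E
t=14: L0/L1/L2 = EDH/AFC/- → run E
t=15: L0/L1/L2 = EDH/AFC/- → run E
t=16: L0/L1/L2 = DH/AFCE/- → run D
t=17: L0/L1/L2 = DH/AFCE/- → run D
t=18: L0/L1/L2 = H/AFCE/- → run H
t=19: L0/L1/L2 = H/AFCE/- → run H
t=20: L0/L1/L2 = H/AFCE/- → run H
t=21: L0/L1/L2 = H/AFCE/- → run H
t=22: L0/L1/L2 = -/AFCEH/- → run A
t=23: L0/L1/L2 = -/FCEH/- → run F
t=24: L0/L1/L2 = -/CEH/- → run C
t=25: L0/L1/L2 = -/CEH/- → run C
t=26: L0/L1/L2 = -/CEH/- → run C
t=27: L0/L1/L2 = -/CEH/- → run C
t=28: L0/L1/L2 = -/EH/- → run E
t=29: L0/L1/L2 = -/EH/- → run E
t=30: L0/L1/L2 = -/EH/- → run E
t=31: L0/L1/L2 = -/EH/- → run E
t=32: L0/L1/L2 = -/H/- → run H
t=33: L0/L1/L2 = -/H/- → run H
t=34: (idle)
t=35: (idle)
t=36: (idle)
t=37: (idle)
t=38: (idle)

context switches = 11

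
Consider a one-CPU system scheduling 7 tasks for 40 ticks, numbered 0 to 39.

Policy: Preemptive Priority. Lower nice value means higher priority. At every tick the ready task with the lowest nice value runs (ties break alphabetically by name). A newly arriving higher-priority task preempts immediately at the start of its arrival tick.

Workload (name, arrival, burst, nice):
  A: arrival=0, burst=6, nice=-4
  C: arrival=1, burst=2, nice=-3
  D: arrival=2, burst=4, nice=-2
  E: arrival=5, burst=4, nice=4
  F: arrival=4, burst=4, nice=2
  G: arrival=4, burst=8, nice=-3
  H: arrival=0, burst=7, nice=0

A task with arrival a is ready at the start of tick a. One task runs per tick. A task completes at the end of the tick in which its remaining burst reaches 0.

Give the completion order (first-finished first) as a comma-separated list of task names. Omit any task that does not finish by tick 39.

completion order = A, C, G, D, H, F, E

t=0: ready={A,H} → run A
t=1: ready={A,C,H} → run A
t=2: ready={A,C,D,H} → run A
t=3: ready={A,C,D,H} → run A
t=4: ready={A,C,D,F,G,H} → run A
t=5: ready={A,C,D,E,F,G,H} → run A
t=6: ready={C,D,E,F,G,H} → run C
t=7: ready={C,D,E,F,G,H} → run C
t=8: ready={D,E,F,G,H} → run G
t=9: ready={D,E,F,G,H} → run G
t=10: ready={D,E,F,G,H} → run G
t=11: ready={D,E,F,G,H} → run G
t=12: ready={D,E,F,G,H} → run G
t=13: ready={D,E,F,G,H} → run G
t=14: ready={D,E,F,G,H} → run G
t=15: ready={D,E,F,G,H} → run G
t=16: ready={D,E,F,H} → run D
t=17: ready={D,E,F,H} → run D
t=18: ready={D,E,F,H} → run D
t=19: ready={D,E,F,H} → run D
t=20: ready={E,F,H} → run H
t=21: ready={E,F,H} → run H
t=22: ready={E,F,H} → run H
t=23: ready={E,F,H} → run H
t=24: ready={E,F,H} → run H
t=25: ready={E,F,H} → run H
t=26: ready={E,F,H} → run H
t=27: ready={E,F} → run F
t=28: ready={E,F} → run F
t=29: ready={E,F} → run F
t=30: ready={E,F} → run F
t=31: ready={E} → run E
t=32: ready={E} → run E
t=33: ready={E} → run E
t=34: ready={E} → run E
t=35: (idle)
t=36: (idle)
t=37: (idle)
t=38: (idle)
t=39: (idle)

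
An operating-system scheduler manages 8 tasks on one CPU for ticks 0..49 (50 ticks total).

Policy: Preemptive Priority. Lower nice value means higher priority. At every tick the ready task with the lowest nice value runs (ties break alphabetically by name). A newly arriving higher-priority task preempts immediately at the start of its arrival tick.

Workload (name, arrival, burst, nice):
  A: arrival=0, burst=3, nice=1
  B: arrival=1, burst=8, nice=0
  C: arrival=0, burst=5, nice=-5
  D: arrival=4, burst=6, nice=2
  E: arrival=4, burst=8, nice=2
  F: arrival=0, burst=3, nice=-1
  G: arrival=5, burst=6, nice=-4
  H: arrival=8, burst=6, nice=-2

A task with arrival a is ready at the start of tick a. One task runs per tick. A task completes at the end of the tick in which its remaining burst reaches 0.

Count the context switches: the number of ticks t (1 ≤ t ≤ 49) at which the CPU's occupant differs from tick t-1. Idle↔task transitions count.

context switches = 8

t=0: ready={A,C,F} → run C
t=1: ready={A,B,C,F} → run C
t=2: ready={A,B,C,F} → run C
t=3: ready={A,B,C,F} → run C
t=4: ready={A,B,C,D,E,F} → run C
t=5: ready={A,B,D,E,F,G} → run G
t=6: ready={A,B,D,E,F,G} → run G
t=7: ready={A,B,D,E,F,G} → run G
t=8: ready={A,B,D,E,F,G,H} → run G
t=9: ready={A,B,D,E,F,G,H} → run G
t=10: ready={A,B,D,E,F,G,H} → run G
t=11: ready={A,B,D,E,F,H} → run H
t=12: ready={A,B,D,E,F,H} → run H
t=13: ready={A,B,D,E,F,H} → run H
t=14: ready={A,B,D,E,F,H} → run H
t=15: ready={A,B,D,E,F,H} → run H
t=16: ready={A,B,D,E,F,H} → run H
t=17: ready={A,B,D,E,F} → run F
t=18: ready={A,B,D,E,F} → run F
t=19: ready={A,B,D,E,F} → run F
t=20: ready={A,B,D,E} → run B
t=21: ready={A,B,D,E} → run B
t=22: ready={A,B,D,E} → run B
t=23: ready={A,B,D,E} → run B
t=24: ready={A,B,D,E} → run B
t=25: ready={A,B,D,E} → run B
t=26: ready={A,B,D,E} → run B
t=27: ready={A,B,D,E} → run B
t=28: ready={A,D,E} → run A
t=29: ready={A,D,E} → run A
t=30: ready={A,D,E} → run A
t=31: ready={D,E} → run D
t=32: ready={D,E} → run D
t=33: ready={D,E} → run D
t=34: ready={D,E} → run D
t=35: ready={D,E} → run D
t=36: ready={D,E} → run D
t=37: ready={E} → run E
t=38: ready={E} → run E
t=39: ready={E} → run E
t=40: ready={E} → run E
t=41: ready={E} → run E
t=42: ready={E} → run E
t=43: ready={E} → run E
t=44: ready={E} → run E
t=45: (idle)
t=46: (idle)
t=47: (idle)
t=48: (idle)
t=49: (idle)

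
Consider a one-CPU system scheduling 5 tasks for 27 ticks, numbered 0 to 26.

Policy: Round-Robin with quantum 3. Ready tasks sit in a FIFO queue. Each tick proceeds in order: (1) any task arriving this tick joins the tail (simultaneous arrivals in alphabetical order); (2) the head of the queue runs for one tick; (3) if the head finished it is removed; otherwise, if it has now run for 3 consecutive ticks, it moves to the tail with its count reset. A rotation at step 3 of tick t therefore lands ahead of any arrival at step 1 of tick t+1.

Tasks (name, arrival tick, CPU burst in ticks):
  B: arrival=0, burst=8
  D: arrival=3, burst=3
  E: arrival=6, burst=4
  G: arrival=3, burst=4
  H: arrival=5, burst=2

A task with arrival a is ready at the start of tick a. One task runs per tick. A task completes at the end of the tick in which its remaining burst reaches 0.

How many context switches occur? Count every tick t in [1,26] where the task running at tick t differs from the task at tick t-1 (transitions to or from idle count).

context switches = 8

t=0: queue=[B] q_used=0 → run B
t=1: queue=[B] q_used=1 → run B
t=2: queue=[B] q_used=2 → run B
t=3: queue=[B,D,G] q_used=0 → run B
t=4: queue=[B,D,G] q_used=1 → run B
t=5: queue=[B,D,G,H] q_used=2 → run B
t=6: queue=[D,G,H,B,E] q_used=0 → run D
t=7: queue=[D,G,H,B,E] q_used=1 → run D
t=8: queue=[D,G,H,B,E] q_used=2 → run D
t=9: queue=[G,H,B,E] q_used=0 → run G
t=10: queue=[G,H,B,E] q_used=1 → run G
t=11: queue=[G,H,B,E] q_used=2 → run G
t=12: queue=[H,B,E,G] q_used=0 → run H
t=13: queue=[H,B,E,G] q_used=1 → run H
t=14: queue=[B,E,G] q_used=0 → run B
t=15: queue=[B,E,G] q_used=1 → run B
t=16: queue=[E,G] q_used=0 → run E
t=17: queue=[E,G] q_used=1 → run E
t=18: queue=[E,G] q_used=2 → run E
t=19: queue=[G,E] q_used=0 → run G
t=20: queue=[E] q_used=0 → run E
t=21: (idle)
t=22: (idle)
t=23: (idle)
t=24: (idle)
t=25: (idle)
t=26: (idle)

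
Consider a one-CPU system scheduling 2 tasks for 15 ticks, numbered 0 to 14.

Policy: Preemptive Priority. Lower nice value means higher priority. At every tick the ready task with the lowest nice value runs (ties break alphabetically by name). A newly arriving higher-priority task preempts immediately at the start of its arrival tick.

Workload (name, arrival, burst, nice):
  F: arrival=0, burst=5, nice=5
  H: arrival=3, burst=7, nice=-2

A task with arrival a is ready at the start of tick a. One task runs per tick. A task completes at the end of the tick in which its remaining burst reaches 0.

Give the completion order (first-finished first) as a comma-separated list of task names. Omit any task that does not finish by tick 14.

t=0: ready={F} → run F
t=1: ready={F} → run F
t=2: ready={F} → run F
t=3: ready={F,H} → run H
t=4: ready={F,H} → run H
t=5: ready={F,H} → run H
t=6: ready={F,H} → run H
t=7: ready={F,H} → run H
t=8: ready={F,H} → run H
t=9: ready={F,H} → run H
t=10: ready={F} → run F
t=11: ready={F} → run F
t=12: (idle)
t=13: (idle)
t=14: (idle)

completion order = H, F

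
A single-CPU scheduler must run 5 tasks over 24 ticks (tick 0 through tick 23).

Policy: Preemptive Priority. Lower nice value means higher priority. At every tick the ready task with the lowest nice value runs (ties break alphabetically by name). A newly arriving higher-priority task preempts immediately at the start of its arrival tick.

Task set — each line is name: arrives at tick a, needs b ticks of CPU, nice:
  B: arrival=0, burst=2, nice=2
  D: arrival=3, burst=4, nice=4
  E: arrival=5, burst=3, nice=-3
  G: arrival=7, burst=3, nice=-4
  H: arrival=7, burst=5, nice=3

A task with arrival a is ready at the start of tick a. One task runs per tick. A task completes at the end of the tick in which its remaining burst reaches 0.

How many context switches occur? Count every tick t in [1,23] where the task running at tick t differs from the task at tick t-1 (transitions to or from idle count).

context switches = 8

t=0: ready={B} → run B
t=1: ready={B} → run B
t=2: (idle)
t=3: ready={D} → run D
t=4: ready={D} → run D
t=5: ready={D,E} → run E
t=6: ready={D,E} → run E
t=7: ready={D,E,G,H} → run G
t=8: ready={D,E,G,H} → run G
t=9: ready={D,E,G,H} → run G
t=10: ready={D,E,H} → run E
t=11: ready={D,H} → run H
t=12: ready={D,H} → run H
t=13: ready={D,H} → run H
t=14: ready={D,H} → run H
t=15: ready={D,H} → run H
t=16: ready={D} → run D
t=17: ready={D} → run D
t=18: (idle)
t=19: (idle)
t=20: (idle)
t=21: (idle)
t=22: (idle)
t=23: (idle)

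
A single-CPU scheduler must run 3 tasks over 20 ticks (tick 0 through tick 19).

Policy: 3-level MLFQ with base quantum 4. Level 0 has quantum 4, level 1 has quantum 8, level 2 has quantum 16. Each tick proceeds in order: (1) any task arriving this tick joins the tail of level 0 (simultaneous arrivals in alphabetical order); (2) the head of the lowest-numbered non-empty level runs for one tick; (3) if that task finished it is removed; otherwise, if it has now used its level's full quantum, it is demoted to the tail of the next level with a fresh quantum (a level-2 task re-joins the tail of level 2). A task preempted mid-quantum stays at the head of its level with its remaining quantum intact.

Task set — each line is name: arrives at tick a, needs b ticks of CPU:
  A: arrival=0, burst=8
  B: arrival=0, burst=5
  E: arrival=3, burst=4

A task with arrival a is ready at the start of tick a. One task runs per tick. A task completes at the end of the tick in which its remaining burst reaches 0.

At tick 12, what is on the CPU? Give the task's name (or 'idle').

t=0: L0/L1/L2 = AB/-/- → run A
t=1: L0/L1/L2 = AB/-/- → run A
t=2: L0/L1/L2 = AB/-/- → run A
t=3: L0/L1/L2 = ABE/-/- → run A
t=4: L0/L1/L2 = BE/A/- → run B
t=5: L0/L1/L2 = BE/A/- → run B
t=6: L0/L1/L2 = BE/A/- → run B
t=7: L0/L1/L2 = BE/A/- → run B
t=8: L0/L1/L2 = E/AB/- → run E
t=9: L0/L1/L2 = E/AB/- → run E
t=10: L0/L1/L2 = E/AB/- → run E
t=11: L0/L1/L2 = E/AB/- → run E
t=12: L0/L1/L2 = -/AB/- → run A
t=13: L0/L1/L2 = -/AB/- → run A
t=14: L0/L1/L2 = -/AB/- → run A
t=15: L0/L1/L2 = -/AB/- → run A
t=16: L0/L1/L2 = -/B/- → run B
t=17: (idle)
t=18: (idle)
t=19: (idle)

running at tick 12 = A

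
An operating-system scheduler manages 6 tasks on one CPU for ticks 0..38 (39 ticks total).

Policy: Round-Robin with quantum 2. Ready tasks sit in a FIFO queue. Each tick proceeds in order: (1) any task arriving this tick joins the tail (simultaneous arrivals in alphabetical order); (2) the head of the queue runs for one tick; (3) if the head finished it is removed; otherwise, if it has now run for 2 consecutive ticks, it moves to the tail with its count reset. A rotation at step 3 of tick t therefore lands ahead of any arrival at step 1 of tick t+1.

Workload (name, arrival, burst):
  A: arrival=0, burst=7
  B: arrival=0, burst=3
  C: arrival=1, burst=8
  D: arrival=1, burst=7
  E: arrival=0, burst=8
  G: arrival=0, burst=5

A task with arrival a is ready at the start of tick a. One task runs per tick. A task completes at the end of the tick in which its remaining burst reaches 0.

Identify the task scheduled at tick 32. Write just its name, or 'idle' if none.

t=0: queue=[A,B,E,G] q_used=0 → run A
t=1: queue=[A,B,E,G,C,D] q_used=1 → run A
t=2: queue=[B,E,G,C,D,A] q_used=0 → run B
t=3: queue=[B,E,G,C,D,A] q_used=1 → run B
t=4: queue=[E,G,C,D,A,B] q_used=0 → run E
t=5: queue=[E,G,C,D,A,B] q_used=1 → run E
t=6: queue=[G,C,D,A,B,E] q_used=0 → run G
t=7: queue=[G,C,D,A,B,E] q_used=1 → run G
t=8: queue=[C,D,A,B,E,G] q_used=0 → run C
t=9: queue=[C,D,A,B,E,G] q_used=1 → run C
t=10: queue=[D,A,B,E,G,C] q_used=0 → run D
t=11: queue=[D,A,B,E,G,C] q_used=1 → run D
t=12: queue=[A,B,E,G,C,D] q_used=0 → run A
t=13: queue=[A,B,E,G,C,D] q_used=1 → run A
t=14: queue=[B,E,G,C,D,A] q_used=0 → run B
t=15: queue=[E,G,C,D,A] q_used=0 → run E
t=16: queue=[E,G,C,D,A] q_used=1 → run E
t=17: queue=[G,C,D,A,E] q_used=0 → run G
t=18: queue=[G,C,D,A,E] q_used=1 → run G
t=19: queue=[C,D,A,E,G] q_used=0 → run C
t=20: queue=[C,D,A,E,G] q_used=1 → run C
t=21: queue=[D,A,E,G,C] q_used=0 → run D
t=22: queue=[D,A,E,G,C] q_used=1 → run D
t=23: queue=[A,E,G,C,D] q_used=0 → run A
t=24: queue=[A,E,G,C,D] q_used=1 → run A
t=25: queue=[E,G,C,D,A] q_used=0 → run E
t=26: queue=[E,G,C,D,A] q_used=1 → run E
t=27: queue=[G,C,D,A,E] q_used=0 → run G
t=28: queue=[C,D,A,E] q_used=0 → run C
t=29: queue=[C,D,A,E] q_used=1 → run C
t=30: queue=[D,A,E,C] q_used=0 → run D
t=31: queue=[D,A,E,C] q_used=1 → run D
t=32: queue=[A,E,C,D] q_used=0 → run A
t=33: queue=[E,C,D] q_used=0 → run E
t=34: queue=[E,C,D] q_used=1 → run E
t=35: queue=[C,D] q_used=0 → run C
t=36: queue=[C,D] q_used=1 → run C
t=37: queue=[D] q_used=0 → run D
t=38: (idle)

running at tick 32 = A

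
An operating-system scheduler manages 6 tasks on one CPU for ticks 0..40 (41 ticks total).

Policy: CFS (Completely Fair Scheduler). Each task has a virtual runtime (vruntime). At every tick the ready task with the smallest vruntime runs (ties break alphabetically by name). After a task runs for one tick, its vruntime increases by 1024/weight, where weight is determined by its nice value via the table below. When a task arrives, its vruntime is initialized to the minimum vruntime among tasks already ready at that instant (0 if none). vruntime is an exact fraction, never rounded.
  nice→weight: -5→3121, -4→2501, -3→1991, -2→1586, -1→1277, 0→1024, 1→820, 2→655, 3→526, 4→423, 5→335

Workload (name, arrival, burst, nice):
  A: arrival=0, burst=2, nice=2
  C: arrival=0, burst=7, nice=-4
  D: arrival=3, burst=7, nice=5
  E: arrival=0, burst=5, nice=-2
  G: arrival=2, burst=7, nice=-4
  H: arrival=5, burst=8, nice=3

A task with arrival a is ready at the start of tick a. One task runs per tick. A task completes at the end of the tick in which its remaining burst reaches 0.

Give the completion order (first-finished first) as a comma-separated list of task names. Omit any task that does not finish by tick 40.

completion order = A, C, G, E, H, D

t=0: vr[A=0 C=0 E=0] → run A
t=1: vr[A=1024/655 C=0 E=0] → run C
t=2: vr[A=1024/655 C=1024/2501 E=0 G=0] → run E
t=3: vr[A=1024/655 C=1024/2501 D=0 E=512/793 G=0] → run D
t=4: vr[A=1024/655 C=1024/2501 D=1024/335 E=512/793 G=0] → run G
t=5: vr[A=1024/655 C=1024/2501 D=1024/335 E=512/793 G=1024/2501 H=1024/2501] → run C
t=6: vr[A=1024/655 C=2048/2501 D=1024/335 E=512/793 G=1024/2501 H=1024/2501] → run G
t=7: vr[A=1024/655 C=2048/2501 D=1024/335 E=512/793 G=2048/2501 H=1024/2501] → run H
t=8: vr[A=1024/655 C=2048/2501 D=1024/335 E=512/793 G=2048/2501 H=1549824/657763] → run E
t=9: vr[A=1024/655 C=2048/2501 D=1024/335 E=1024/793 G=2048/2501 H=1549824/657763] → run C
t=10: vr[A=1024/655 C=3072/2501 D=1024/335 E=1024/793 G=2048/2501 H=1549824/657763] → run G
t=11: vr[A=1024/655 C=3072/2501 D=1024/335 E=1024/793 G=3072/2501 H=1549824/657763] → run C
t=12: vr[A=1024/655 C=4096/2501 D=1024/335 E=1024/793 G=3072/2501 H=1549824/657763] → run G
t=13: vr[A=1024/655 C=4096/2501 D=1024/335 E=1024/793 G=4096/2501 H=1549824/657763] → run E
t=14: vr[A=1024/655 C=4096/2501 D=1024/335 E=1536/793 G=4096/2501 H=1549824/657763] → run A
t=15: vr[C=4096/2501 D=1024/335 E=1536/793 G=4096/2501 H=1549824/657763] → run C
t=16: vr[C=5120/2501 D=1024/335 E=1536/793 G=4096/2501 H=1549824/657763] → run G
t=17: vr[C=5120/2501 D=1024/335 E=1536/793 G=5120/2501 H=1549824/657763] → run E
t=18: vr[C=5120/2501 D=1024/335 E=2048/793 G=5120/2501 H=1549824/657763] → run C
t=19: vr[C=6144/2501 D=1024/335 E=2048/793 G=5120/2501 H=1549824/657763] → run G
t=20: vr[C=6144/2501 D=1024/335 E=2048/793 G=6144/2501 H=1549824/657763] → run H
t=21: vr[C=6144/2501 D=1024/335 E=2048/793 G=6144/2501 H=2830336/657763] → run C
t=22: vr[D=1024/335 E=2048/793 G=6144/2501 H=2830336/657763] → run G
t=23: vr[D=1024/335 E=2048/793 H=2830336/657763] → run E
t=24: vr[D=1024/335 H=2830336/657763] → run D
t=25: vr[D=2048/335 H=2830336/657763] → run H
t=26: vr[D=2048/335 H=4110848/657763] → run D
t=27: vr[D=3072/335 H=4110848/657763] → run H
t=28: vr[D=3072/335 H=5391360/657763] → run H
t=29: vr[D=3072/335 H=6671872/657763] → run D
t=30: vr[D=4096/335 H=6671872/657763] → run H
t=31: vr[D=4096/335 H=7952384/657763] → run H
t=32: vr[D=4096/335 H=9232896/657763] → run D
t=33: vr[D=1024/67 H=9232896/657763] → run H
t=34: vr[D=1024/67] → run D
t=35: vr[D=6144/335] → run D
t=36: (idle)
t=37: (idle)
t=38: (idle)
t=39: (idle)
t=40: (idle)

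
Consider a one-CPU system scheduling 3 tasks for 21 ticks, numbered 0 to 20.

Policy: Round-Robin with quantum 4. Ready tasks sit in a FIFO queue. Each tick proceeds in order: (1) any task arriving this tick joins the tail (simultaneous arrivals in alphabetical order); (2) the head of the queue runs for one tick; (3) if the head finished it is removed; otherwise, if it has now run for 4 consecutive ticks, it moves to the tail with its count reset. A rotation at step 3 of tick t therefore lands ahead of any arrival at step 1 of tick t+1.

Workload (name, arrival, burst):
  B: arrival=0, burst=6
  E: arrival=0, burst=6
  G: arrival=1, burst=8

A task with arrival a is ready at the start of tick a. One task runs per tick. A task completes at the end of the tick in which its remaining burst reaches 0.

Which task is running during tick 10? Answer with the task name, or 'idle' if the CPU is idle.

t=0: queue=[B,E] q_used=0 → run B
t=1: queue=[B,E,G] q_used=1 → run B
t=2: queue=[B,E,G] q_used=2 → run B
t=3: queue=[B,E,G] q_used=3 → run B
t=4: queue=[E,G,B] q_used=0 → run E
t=5: queue=[E,G,B] q_used=1 → run E
t=6: queue=[E,G,B] q_used=2 → run E
t=7: queue=[E,G,B] q_used=3 → run E
t=8: queue=[G,B,E] q_used=0 → run G
t=9: queue=[G,B,E] q_used=1 → run G
t=10: queue=[G,B,E] q_used=2 → run G
t=11: queue=[G,B,E] q_used=3 → run G
t=12: queue=[B,E,G] q_used=0 → run B
t=13: queue=[B,E,G] q_used=1 → run B
t=14: queue=[E,G] q_used=0 → run E
t=15: queue=[E,G] q_used=1 → run E
t=16: queue=[G] q_used=0 → run G
t=17: queue=[G] q_used=1 → run G
t=18: queue=[G] q_used=2 → run G
t=19: queue=[G] q_used=3 → run G
t=20: (idle)

running at tick 10 = G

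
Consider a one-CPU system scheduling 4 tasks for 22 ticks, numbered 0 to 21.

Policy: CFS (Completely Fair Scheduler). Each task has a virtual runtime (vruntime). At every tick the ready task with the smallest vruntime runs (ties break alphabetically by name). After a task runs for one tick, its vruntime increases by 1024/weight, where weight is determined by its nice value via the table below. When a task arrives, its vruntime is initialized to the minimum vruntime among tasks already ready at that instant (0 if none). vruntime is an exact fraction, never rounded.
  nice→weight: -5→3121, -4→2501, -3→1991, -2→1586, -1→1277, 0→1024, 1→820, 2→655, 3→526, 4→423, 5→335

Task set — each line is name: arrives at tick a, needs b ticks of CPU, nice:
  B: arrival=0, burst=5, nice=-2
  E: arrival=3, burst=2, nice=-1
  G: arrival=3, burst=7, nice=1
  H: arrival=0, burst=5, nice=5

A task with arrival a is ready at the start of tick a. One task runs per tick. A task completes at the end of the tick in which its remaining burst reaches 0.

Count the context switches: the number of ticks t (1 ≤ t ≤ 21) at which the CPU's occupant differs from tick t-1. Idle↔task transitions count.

t=0: vr[B=0 H=0] → run B
t=1: vr[B=512/793 H=0] → run H
t=2: vr[B=512/793 H=1024/335] → run B
t=3: vr[B=1024/793 E=1024/793 G=1024/793 H=1024/335] → run B
t=4: vr[B=1536/793 E=1024/793 G=1024/793 H=1024/335] → run E
t=5: vr[B=1536/793 E=2119680/1012661 G=1024/793 H=1024/335] → run G
t=6: vr[B=1536/793 E=2119680/1012661 G=412928/162565 H=1024/335] → run B
t=7: vr[B=2048/793 E=2119680/1012661 G=412928/162565 H=1024/335] → run E
t=8: vr[B=2048/793 G=412928/162565 H=1024/335] → run G
t=9: vr[B=2048/793 G=615936/162565 H=1024/335] → run B
t=10: vr[G=615936/162565 H=1024/335] → run H
t=11: vr[G=615936/162565 H=2048/335] → run G
t=12: vr[G=818944/162565 H=2048/335] → run G
t=13: vr[G=1021952/162565 H=2048/335] → run H
t=14: vr[G=1021952/162565 H=3072/335] → run G
t=15: vr[G=244992/32513 H=3072/335] → run G
t=16: vr[G=1427968/162565 H=3072/335] → run G
t=17: vr[H=3072/335] → run H
t=18: vr[H=4096/335] → run H
t=19: (idle)
t=20: (idle)
t=21: (idle)

context switches = 14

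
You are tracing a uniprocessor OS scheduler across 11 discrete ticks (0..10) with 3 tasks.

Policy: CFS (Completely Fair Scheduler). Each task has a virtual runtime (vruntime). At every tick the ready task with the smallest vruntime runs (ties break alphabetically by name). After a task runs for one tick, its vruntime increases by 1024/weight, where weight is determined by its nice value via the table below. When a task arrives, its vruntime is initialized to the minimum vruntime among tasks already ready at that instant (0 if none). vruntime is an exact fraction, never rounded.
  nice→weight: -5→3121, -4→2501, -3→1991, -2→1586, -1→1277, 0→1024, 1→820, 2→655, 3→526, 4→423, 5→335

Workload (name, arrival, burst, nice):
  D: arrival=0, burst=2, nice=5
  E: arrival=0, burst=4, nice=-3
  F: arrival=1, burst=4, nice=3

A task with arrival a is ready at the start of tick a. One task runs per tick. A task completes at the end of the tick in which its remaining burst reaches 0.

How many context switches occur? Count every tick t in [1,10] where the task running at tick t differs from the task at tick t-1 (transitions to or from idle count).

context switches = 7

t=0: vr[D=0 E=0] → run D
t=1: vr[D=1024/335 E=0 F=0] → run E
t=2: vr[D=1024/335 E=1024/1991 F=0] → run F
t=3: vr[D=1024/335 E=1024/1991 F=512/263] → run E
t=4: vr[D=1024/335 E=2048/1991 F=512/263] → run E
t=5: vr[D=1024/335 E=3072/1991 F=512/263] → run E
t=6: vr[D=1024/335 F=512/263] → run F
t=7: vr[D=1024/335 F=1024/263] → run D
t=8: vr[F=1024/263] → run F
t=9: vr[F=1536/263] → run F
t=10: (idle)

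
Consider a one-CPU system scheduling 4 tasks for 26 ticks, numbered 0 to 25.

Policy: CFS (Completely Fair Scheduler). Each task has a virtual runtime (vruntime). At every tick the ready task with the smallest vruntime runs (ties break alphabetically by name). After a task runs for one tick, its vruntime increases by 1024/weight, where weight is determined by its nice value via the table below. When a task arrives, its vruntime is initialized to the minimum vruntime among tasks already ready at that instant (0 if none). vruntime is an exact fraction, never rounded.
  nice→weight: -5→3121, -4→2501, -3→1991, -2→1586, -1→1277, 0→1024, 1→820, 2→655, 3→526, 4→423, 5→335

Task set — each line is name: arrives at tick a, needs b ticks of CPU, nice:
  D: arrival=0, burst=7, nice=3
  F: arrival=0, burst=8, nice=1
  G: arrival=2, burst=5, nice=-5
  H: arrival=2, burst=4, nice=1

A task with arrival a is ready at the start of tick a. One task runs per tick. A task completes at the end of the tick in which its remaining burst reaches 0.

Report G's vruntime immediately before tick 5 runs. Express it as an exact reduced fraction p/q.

t=0: vr[D=0 F=0] → run D
t=1: vr[D=512/263 F=0] → run F
t=2: vr[D=512/263 F=256/205 G=256/205 H=256/205] → run F
t=3: vr[D=512/263 F=512/205 G=256/205 H=256/205] → run G
t=4: vr[D=512/263 F=512/205 G=1008896/639805 H=256/205] → run H
t=5: vr[D=512/263 F=512/205 G=1008896/639805 H=512/205] → run G
t=6: vr[D=512/263 F=512/205 G=1218816/639805 H=512/205] → run G
t=7: vr[D=512/263 F=512/205 G=1428736/639805 H=512/205] → run D
t=8: vr[D=1024/263 F=512/205 G=1428736/639805 H=512/205] → run G
t=9: vr[D=1024/263 F=512/205 G=1638656/639805 H=512/205] → run F
t=10: vr[D=1024/263 F=768/205 G=1638656/639805 H=512/205] → run H
t=11: vr[D=1024/263 F=768/205 G=1638656/639805 H=768/205] → run G
t=12: vr[D=1024/263 F=768/205 H=768/205] → run F
t=13: vr[D=1024/263 F=1024/205 H=768/205] → run H
t=14: vr[D=1024/263 F=1024/205 H=1024/205] → run D
t=15: vr[D=1536/263 F=1024/205 H=1024/205] → run F
t=16: vr[D=1536/263 F=256/41 H=1024/205] → run H
t=17: vr[D=1536/263 F=256/41] → run D
t=18: vr[D=2048/263 F=256/41] → run F
t=19: vr[D=2048/263 F=1536/205] → run F
t=20: vr[D=2048/263 F=1792/205] → run D
t=21: vr[D=2560/263 F=1792/205] → run F
t=22: vr[D=2560/263] → run D
t=23: vr[D=3072/263] → run D
t=24: (idle)
t=25: (idle)

vruntime(G, start of tick 5) = 1008896/639805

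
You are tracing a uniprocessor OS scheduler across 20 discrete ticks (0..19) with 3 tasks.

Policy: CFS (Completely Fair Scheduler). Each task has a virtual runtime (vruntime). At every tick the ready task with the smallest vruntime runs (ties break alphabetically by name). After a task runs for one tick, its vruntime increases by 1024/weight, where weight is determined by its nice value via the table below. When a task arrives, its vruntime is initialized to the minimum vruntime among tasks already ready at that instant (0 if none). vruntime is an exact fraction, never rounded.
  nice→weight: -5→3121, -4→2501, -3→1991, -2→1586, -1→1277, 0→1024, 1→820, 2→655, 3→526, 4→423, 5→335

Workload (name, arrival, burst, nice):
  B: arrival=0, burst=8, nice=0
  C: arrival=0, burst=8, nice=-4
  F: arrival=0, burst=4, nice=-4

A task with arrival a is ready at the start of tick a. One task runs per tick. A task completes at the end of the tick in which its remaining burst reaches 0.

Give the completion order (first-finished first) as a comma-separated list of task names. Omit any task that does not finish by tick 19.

t=0: vr[B=0 C=0 F=0] → run B
t=1: vr[B=1 C=0 F=0] → run C
t=2: vr[B=1 C=1024/2501 F=0] → run F
t=3: vr[B=1 C=1024/2501 F=1024/2501] → run C
t=4: vr[B=1 C=2048/2501 F=1024/2501] → run F
t=5: vr[B=1 C=2048/2501 F=2048/2501] → run C
t=6: vr[B=1 C=3072/2501 F=2048/2501] → run F
t=7: vr[B=1 C=3072/2501 F=3072/2501] → run B
t=8: vr[B=2 C=3072/2501 F=3072/2501] → run C
t=9: vr[B=2 C=4096/2501 F=3072/2501] → run F
t=10: vr[B=2 C=4096/2501] → run C
t=11: vr[B=2 C=5120/2501] → run B
t=12: vr[B=3 C=5120/2501] → run C
t=13: vr[B=3 C=6144/2501] → run C
t=14: vr[B=3 C=7168/2501] → run C
t=15: vr[B=3] → run B
t=16: vr[B=4] → run B
t=17: vr[B=5] → run B
t=18: vr[B=6] → run B
t=19: vr[B=7] → run B

completion order = F, C, B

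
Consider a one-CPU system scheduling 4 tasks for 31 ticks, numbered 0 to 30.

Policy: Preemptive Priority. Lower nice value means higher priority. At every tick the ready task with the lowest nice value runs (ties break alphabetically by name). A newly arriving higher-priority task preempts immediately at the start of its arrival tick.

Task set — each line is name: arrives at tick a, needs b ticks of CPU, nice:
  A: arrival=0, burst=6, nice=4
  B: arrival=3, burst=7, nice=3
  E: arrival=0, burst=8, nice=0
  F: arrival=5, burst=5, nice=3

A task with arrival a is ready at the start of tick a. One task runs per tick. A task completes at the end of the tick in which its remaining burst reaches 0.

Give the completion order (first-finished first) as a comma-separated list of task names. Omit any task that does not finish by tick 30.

completion order = E, B, F, A

t=0: ready={A,E} → run E
t=1: ready={A,E} → run E
t=2: ready={A,E} → run E
t=3: ready={A,B,E} → run E
t=4: ready={A,B,E} → run E
t=5: ready={A,B,E,F} → run E
t=6: ready={A,B,E,F} → run E
t=7: ready={A,B,E,F} → run E
t=8: ready={A,B,F} → run B
t=9: ready={A,B,F} → run B
t=10: ready={A,B,F} → run B
t=11: ready={A,B,F} → run B
t=12: ready={A,B,F} → run B
t=13: ready={A,B,F} → run B
t=14: ready={A,B,F} → run B
t=15: ready={A,F} → run F
t=16: ready={A,F} → run F
t=17: ready={A,F} → run F
t=18: ready={A,F} → run F
t=19: ready={A,F} → run F
t=20: ready={A} → run A
t=21: ready={A} → run A
t=22: ready={A} → run A
t=23: ready={A} → run A
t=24: ready={A} → run A
t=25: ready={A} → run A
t=26: (idle)
t=27: (idle)
t=28: (idle)
t=29: (idle)
t=30: (idle)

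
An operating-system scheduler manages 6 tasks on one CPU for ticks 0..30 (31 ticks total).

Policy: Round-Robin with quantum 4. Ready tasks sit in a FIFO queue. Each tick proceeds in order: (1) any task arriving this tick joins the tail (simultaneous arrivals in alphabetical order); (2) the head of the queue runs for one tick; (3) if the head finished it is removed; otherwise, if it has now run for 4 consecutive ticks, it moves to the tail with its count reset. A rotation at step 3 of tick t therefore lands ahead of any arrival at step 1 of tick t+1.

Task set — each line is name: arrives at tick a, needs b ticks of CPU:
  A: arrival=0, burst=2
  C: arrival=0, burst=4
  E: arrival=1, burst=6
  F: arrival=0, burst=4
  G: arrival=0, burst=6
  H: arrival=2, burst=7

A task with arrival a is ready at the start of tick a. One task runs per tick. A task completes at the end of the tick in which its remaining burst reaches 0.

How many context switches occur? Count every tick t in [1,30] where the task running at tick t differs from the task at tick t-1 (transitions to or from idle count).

context switches = 9

t=0: queue=[A,C,F,G] q_used=0 → run A
t=1: queue=[A,C,F,G,E] q_used=1 → run A
t=2: queue=[C,F,G,E,H] q_used=0 → run C
t=3: queue=[C,F,G,E,H] q_used=1 → run C
t=4: queue=[C,F,G,E,H] q_used=2 → run C
t=5: queue=[C,F,G,E,H] q_used=3 → run C
t=6: queue=[F,G,E,H] q_used=0 → run F
t=7: queue=[F,G,E,H] q_used=1 → run F
t=8: queue=[F,G,E,H] q_used=2 → run F
t=9: queue=[F,G,E,H] q_used=3 → run F
t=10: queue=[G,E,H] q_used=0 → run G
t=11: queue=[G,E,H] q_used=1 → run G
t=12: queue=[G,E,H] q_used=2 → run G
t=13: queue=[G,E,H] q_used=3 → run G
t=14: queue=[E,H,G] q_used=0 → run E
t=15: queue=[E,H,G] q_used=1 → run E
t=16: queue=[E,H,G] q_used=2 → run E
t=17: queue=[E,H,G] q_used=3 → run E
t=18: queue=[H,G,E] q_used=0 → run H
t=19: queue=[H,G,E] q_used=1 → run H
t=20: queue=[H,G,E] q_used=2 → run H
t=21: queue=[H,G,E] q_used=3 → run H
t=22: queue=[G,E,H] q_used=0 → run G
t=23: queue=[G,E,H] q_used=1 → run G
t=24: queue=[E,H] q_used=0 → run E
t=25: queue=[E,H] q_used=1 → run E
t=26: queue=[H] q_used=0 → run H
t=27: queue=[H] q_used=1 → run H
t=28: queue=[H] q_used=2 → run H
t=29: (idle)
t=30: (idle)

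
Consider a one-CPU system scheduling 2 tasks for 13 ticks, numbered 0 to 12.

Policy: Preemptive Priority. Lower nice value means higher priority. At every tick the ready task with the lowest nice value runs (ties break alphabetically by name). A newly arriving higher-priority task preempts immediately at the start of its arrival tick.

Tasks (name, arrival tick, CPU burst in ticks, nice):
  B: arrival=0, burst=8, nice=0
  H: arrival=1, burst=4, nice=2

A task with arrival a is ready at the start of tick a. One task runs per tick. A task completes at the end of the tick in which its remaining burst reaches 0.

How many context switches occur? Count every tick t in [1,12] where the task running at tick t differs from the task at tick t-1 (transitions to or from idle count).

context switches = 2

t=0: ready={B} → run B
t=1: ready={B,H} → run B
t=2: ready={B,H} → run B
t=3: ready={B,H} → run B
t=4: ready={B,H} → run B
t=5: ready={B,H} → run B
t=6: ready={B,H} → run B
t=7: ready={B,H} → run B
t=8: ready={H} → run H
t=9: ready={H} → run H
t=10: ready={H} → run H
t=11: ready={H} → run H
t=12: (idle)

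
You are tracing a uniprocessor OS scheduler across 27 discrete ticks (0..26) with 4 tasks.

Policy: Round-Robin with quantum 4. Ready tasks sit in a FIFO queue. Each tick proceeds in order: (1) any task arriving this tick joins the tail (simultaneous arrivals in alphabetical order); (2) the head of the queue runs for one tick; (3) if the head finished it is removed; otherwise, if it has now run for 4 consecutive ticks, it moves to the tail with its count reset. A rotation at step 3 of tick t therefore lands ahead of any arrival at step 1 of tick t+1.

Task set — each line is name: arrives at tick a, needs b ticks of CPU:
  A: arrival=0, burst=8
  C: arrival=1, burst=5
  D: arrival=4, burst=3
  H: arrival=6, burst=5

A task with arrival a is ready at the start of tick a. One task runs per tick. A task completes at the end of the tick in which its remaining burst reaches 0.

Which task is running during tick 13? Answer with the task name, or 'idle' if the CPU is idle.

running at tick 13 = D

t=0: queue=[A] q_used=0 → run A
t=1: queue=[A,C] q_used=1 → run A
t=2: queue=[A,C] q_used=2 → run A
t=3: queue=[A,C] q_used=3 → run A
t=4: queue=[C,A,D] q_used=0 → run C
t=5: queue=[C,A,D] q_used=1 → run C
t=6: queue=[C,A,D,H] q_used=2 → run C
t=7: queue=[C,A,D,H] q_used=3 → run C
t=8: queue=[A,D,H,C] q_used=0 → run A
t=9: queue=[A,D,H,C] q_used=1 → run A
t=10: queue=[A,D,H,C] q_used=2 → run A
t=11: queue=[A,D,H,C] q_used=3 → run A
t=12: queue=[D,H,C] q_used=0 → run D
t=13: queue=[D,H,C] q_used=1 → run D
t=14: queue=[D,H,C] q_used=2 → run D
t=15: queue=[H,C] q_used=0 → run H
t=16: queue=[H,C] q_used=1 → run H
t=17: queue=[H,C] q_used=2 → run H
t=18: queue=[H,C] q_used=3 → run H
t=19: queue=[C,H] q_used=0 → run C
t=20: queue=[H] q_used=0 → run H
t=21: (idle)
t=22: (idle)
t=23: (idle)
t=24: (idle)
t=25: (idle)
t=26: (idle)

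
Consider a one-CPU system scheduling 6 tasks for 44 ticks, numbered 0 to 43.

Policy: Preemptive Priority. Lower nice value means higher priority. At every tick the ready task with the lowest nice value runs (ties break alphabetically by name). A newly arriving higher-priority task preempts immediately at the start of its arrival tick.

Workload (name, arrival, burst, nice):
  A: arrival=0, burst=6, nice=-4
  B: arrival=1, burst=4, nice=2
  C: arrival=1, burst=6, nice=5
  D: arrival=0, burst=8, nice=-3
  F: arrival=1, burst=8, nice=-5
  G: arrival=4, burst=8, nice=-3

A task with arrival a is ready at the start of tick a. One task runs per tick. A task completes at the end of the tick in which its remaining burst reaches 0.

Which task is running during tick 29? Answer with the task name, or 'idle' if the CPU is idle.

running at tick 29 = G

t=0: ready={A,D} → run A
t=1: ready={A,B,C,D,F} → run F
t=2: ready={A,B,C,D,F} → run F
t=3: ready={A,B,C,D,F} → run F
t=4: ready={A,B,C,D,F,G} → run F
t=5: ready={A,B,C,D,F,G} → run F
t=6: ready={A,B,C,D,F,G} → run F
t=7: ready={A,B,C,D,F,G} → run F
t=8: ready={A,B,C,D,F,G} → run F
t=9: ready={A,B,C,D,G} → run A
t=10: ready={A,B,C,D,G} → run A
t=11: ready={A,B,C,D,G} → run A
t=12: ready={A,B,C,D,G} → run A
t=13: ready={A,B,C,D,G} → run A
t=14: ready={B,C,D,G} → run D
t=15: ready={B,C,D,G} → run D
t=16: ready={B,C,D,G} → run D
t=17: ready={B,C,D,G} → run D
t=18: ready={B,C,D,G} → run D
t=19: ready={B,C,D,G} → run D
t=20: ready={B,C,D,G} → run D
t=21: ready={B,C,D,G} → run D
t=22: ready={B,C,G} → run G
t=23: ready={B,C,G} → run G
t=24: ready={B,C,G} → run G
t=25: ready={B,C,G} → run G
t=26: ready={B,C,G} → run G
t=27: ready={B,C,G} → run G
t=28: ready={B,C,G} → run G
t=29: ready={B,C,G} → run G
t=30: ready={B,C} → run B
t=31: ready={B,C} → run B
t=32: ready={B,C} → run B
t=33: ready={B,C} → run B
t=34: ready={C} → run C
t=35: ready={C} → run C
t=36: ready={C} → run C
t=37: ready={C} → run C
t=38: ready={C} → run C
t=39: ready={C} → run C
t=40: (idle)
t=41: (idle)
t=42: (idle)
t=43: (idle)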